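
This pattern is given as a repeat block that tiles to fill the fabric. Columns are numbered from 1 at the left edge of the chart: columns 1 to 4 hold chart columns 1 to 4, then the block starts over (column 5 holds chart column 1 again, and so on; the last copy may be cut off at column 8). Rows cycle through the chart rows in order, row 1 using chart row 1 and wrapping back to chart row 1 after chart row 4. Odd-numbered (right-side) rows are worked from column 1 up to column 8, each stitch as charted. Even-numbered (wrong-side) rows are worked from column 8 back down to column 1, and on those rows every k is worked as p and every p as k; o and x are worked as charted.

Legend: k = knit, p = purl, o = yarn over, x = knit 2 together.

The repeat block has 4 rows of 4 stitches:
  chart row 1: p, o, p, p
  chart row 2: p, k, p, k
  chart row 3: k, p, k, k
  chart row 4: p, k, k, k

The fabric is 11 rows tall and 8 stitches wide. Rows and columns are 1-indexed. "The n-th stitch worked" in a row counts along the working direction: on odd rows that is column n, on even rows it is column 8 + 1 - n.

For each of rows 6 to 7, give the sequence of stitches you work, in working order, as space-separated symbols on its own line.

Row 6: chart row 2, WS - tiled (columns 1-8): p k p k p k p k; work from column 8 back to 1 with k<->p swapped.
Row 7: chart row 3, RS - tile across columns 1-8 and work as-is.

Result:
p k p k p k p k
k p k k k p k k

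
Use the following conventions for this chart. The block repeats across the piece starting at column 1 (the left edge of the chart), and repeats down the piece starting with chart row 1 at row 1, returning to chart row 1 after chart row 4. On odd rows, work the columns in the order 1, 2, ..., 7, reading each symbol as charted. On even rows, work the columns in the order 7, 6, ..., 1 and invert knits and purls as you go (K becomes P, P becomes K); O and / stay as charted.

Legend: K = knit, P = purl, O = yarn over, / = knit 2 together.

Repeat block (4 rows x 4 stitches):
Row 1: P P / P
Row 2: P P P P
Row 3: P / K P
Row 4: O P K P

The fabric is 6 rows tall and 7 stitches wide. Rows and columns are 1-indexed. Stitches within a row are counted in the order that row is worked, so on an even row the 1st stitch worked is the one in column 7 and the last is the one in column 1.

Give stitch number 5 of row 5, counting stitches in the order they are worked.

== STITCH ==
P

Derivation:
Row 5 uses chart row ((5-1) mod 4)+1 = 1. Row 5 is odd, so RS.
Chart row 1 tiled across columns 1-7: P P / P P P /
Right side: take the tiled row as-is (worked left to right from column 1).
Counting 5 along the worked row gives P.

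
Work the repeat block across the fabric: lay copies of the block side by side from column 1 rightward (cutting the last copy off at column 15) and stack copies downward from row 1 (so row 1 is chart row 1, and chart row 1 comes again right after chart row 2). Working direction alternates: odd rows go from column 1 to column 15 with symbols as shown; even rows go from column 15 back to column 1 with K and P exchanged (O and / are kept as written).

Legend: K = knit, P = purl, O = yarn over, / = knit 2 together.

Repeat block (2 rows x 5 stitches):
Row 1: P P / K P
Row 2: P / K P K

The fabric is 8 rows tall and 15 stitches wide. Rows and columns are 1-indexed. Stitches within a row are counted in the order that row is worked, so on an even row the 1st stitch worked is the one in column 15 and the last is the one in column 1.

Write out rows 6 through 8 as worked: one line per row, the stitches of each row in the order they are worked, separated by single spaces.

Row 6: chart row 2, WS - tiled (columns 1-15): P / K P K P / K P K P / K P K; work from column 15 back to 1 with K<->P swapped.
Row 7: chart row 1, RS - tile across columns 1-15 and work as-is.
Row 8: chart row 2, WS - tiled (columns 1-15): P / K P K P / K P K P / K P K; work from column 15 back to 1 with K<->P swapped.

Result:
P K P / K P K P / K P K P / K
P P / K P P P / K P P P / K P
P K P / K P K P / K P K P / K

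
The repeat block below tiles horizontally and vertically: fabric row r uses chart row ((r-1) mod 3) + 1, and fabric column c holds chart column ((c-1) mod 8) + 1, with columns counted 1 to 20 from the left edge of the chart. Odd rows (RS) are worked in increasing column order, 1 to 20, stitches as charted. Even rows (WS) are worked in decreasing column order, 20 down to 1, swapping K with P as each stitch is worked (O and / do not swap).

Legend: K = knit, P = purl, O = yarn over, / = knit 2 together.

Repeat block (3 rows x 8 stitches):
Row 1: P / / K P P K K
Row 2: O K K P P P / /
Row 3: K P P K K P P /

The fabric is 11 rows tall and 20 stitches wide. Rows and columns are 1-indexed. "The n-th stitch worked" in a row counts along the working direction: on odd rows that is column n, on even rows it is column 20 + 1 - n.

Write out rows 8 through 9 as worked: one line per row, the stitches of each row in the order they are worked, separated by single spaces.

Rows as worked:
K P P O / / K K K P P O / / K K K P P O
K P P K K P P / K P P K K P P / K P P K

Derivation:
Row 8: chart row 2, WS - tiled (columns 1-20): O K K P P P / / O K K P P P / / O K K P; work from column 20 back to 1 with K<->P swapped.
Row 9: chart row 3, RS - tile across columns 1-20 and work as-is.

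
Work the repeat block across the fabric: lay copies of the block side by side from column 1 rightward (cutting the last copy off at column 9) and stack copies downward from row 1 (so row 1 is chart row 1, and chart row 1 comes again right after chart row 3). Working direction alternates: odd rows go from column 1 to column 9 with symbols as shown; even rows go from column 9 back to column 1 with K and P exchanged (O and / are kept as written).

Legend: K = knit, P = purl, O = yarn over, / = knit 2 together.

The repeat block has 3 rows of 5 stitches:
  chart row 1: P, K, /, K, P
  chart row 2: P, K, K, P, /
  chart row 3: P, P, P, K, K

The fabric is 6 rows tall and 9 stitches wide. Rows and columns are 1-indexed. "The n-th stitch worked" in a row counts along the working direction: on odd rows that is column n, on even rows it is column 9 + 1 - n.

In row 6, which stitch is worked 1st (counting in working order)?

Row 6: (6-1) mod 3 = 2, so use chart row 3. Even row -> WS.
Chart row 3 tiled across columns 1-9: P P P K K P P P K
WS: work from column 9 back to column 1 (reverse the tiled row), swapping K<->P (O and / unchanged).
Row 6 as worked: P K K K P P K K K
Counting 1 along the worked row gives P.

== STITCH ==
P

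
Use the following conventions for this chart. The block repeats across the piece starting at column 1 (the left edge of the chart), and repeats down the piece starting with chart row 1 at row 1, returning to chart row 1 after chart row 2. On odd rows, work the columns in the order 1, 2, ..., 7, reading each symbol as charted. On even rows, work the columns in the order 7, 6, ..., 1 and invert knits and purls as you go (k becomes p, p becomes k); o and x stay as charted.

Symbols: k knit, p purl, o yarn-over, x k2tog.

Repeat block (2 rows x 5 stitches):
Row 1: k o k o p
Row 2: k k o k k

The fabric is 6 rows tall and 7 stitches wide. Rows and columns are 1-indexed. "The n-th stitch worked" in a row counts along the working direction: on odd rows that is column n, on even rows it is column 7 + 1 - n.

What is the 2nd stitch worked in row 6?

Result:
p

Derivation:
For row 6: chart row = ((6-1) mod 2) + 1 = 2; this is a WS (even) row.
Chart row 2 tiled across columns 1-7: k k o k k k k
Wrong side: read the tiled row from column 7 down to 1 and exchange k with p (leave o, x).
Row 6 as worked: p p p p o p p
Counting 2 along the worked row gives p.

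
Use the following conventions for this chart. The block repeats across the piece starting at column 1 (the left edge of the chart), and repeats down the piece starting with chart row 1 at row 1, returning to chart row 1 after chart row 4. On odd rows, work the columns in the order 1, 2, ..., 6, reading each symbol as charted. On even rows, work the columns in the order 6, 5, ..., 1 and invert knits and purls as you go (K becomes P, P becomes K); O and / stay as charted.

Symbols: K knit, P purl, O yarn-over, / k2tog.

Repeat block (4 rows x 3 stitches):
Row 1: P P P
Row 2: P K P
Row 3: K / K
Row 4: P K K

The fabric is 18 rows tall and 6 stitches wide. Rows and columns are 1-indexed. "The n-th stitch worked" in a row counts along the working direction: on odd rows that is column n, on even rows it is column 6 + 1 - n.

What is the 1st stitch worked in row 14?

Row 14 uses chart row ((14-1) mod 4)+1 = 2. Row 14 is even, so WS.
Chart row 2 tiled across columns 1-6: P K P P K P
WS row: flip the tiled sequence (start at column 6) and apply K<->P; O and / stay.
Row 14 as worked: K P K K P K
Counting 1 along the worked row gives K.

Result:
K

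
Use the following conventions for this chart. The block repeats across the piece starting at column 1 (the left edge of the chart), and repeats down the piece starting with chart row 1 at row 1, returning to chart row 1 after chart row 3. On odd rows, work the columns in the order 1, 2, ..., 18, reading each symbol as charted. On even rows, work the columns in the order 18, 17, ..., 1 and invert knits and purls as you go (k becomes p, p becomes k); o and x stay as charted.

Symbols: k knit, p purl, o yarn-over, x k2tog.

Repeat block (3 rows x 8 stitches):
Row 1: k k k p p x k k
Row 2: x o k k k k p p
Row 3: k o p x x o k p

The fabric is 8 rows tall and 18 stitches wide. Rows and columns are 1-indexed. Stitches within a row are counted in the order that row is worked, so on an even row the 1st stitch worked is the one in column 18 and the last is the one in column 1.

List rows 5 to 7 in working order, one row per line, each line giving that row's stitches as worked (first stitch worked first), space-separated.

Row 5: chart row 2, RS - tile across columns 1-18 and work as-is.
Row 6: chart row 3, WS - tiled (columns 1-18): k o p x x o k p k o p x x o k p k o; work from column 18 back to 1 with k<->p swapped.
Row 7: chart row 1, RS - tile across columns 1-18 and work as-is.

== ROWS AS WORKED ==
x o k k k k p p x o k k k k p p x o
o p k p o x x k o p k p o x x k o p
k k k p p x k k k k k p p x k k k k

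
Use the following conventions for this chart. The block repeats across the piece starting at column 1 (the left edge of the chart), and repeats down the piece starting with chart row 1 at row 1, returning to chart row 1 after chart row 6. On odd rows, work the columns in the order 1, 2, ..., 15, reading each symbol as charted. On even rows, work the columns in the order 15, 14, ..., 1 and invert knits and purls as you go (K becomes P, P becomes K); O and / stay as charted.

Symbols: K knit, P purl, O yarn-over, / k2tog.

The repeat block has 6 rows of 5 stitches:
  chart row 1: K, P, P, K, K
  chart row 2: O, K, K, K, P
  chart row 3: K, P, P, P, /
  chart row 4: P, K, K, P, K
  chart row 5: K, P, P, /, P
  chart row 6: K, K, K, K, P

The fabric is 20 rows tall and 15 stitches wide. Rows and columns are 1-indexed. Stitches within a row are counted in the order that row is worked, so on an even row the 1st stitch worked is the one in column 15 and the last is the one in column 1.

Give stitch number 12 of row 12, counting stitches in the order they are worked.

Stitch:
P

Derivation:
For row 12: chart row = ((12-1) mod 6) + 1 = 6; this is a WS (even) row.
Chart row 6 tiled across columns 1-15: K K K K P K K K K P K K K K P
Wrong side: read the tiled row from column 15 down to 1 and exchange K with P (leave O, /).
Row 12 as worked: K P P P P K P P P P K P P P P
Stitch 12 in working order -> P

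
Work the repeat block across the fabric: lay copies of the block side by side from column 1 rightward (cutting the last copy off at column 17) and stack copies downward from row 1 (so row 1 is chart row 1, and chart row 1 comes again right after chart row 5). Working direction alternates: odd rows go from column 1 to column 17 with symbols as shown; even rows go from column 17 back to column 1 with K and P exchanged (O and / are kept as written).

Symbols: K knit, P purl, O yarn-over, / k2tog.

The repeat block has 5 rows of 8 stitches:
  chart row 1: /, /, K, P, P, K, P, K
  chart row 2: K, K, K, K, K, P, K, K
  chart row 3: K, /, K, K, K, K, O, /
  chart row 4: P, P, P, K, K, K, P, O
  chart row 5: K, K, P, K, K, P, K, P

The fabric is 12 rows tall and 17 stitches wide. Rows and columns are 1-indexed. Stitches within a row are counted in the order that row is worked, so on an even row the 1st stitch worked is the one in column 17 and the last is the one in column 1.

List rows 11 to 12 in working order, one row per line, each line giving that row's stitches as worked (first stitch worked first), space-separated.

Row 11: chart row 1, RS - tile across columns 1-17 and work as-is.
Row 12: chart row 2, WS - tiled (columns 1-17): K K K K K P K K K K K K K P K K K; work from column 17 back to 1 with K<->P swapped.

Rows as worked:
/ / K P P K P K / / K P P K P K /
P P P K P P P P P P P K P P P P P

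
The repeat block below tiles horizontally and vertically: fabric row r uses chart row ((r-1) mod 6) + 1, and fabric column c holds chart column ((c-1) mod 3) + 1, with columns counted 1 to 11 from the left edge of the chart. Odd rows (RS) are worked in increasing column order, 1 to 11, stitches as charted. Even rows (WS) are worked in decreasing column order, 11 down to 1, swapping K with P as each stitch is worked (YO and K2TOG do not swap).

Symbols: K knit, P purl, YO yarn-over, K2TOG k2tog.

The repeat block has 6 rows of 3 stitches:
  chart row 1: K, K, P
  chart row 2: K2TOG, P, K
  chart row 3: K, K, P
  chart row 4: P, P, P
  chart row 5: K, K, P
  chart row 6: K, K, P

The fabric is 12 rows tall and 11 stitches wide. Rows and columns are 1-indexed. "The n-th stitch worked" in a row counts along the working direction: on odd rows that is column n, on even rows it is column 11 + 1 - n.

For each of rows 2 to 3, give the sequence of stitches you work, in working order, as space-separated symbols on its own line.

Row 2: chart row 2, WS - tiled (columns 1-11): K2TOG P K K2TOG P K K2TOG P K K2TOG P; work from column 11 back to 1 with K<->P swapped.
Row 3: chart row 3, RS - tile across columns 1-11 and work as-is.

== ROWS AS WORKED ==
K K2TOG P K K2TOG P K K2TOG P K K2TOG
K K P K K P K K P K K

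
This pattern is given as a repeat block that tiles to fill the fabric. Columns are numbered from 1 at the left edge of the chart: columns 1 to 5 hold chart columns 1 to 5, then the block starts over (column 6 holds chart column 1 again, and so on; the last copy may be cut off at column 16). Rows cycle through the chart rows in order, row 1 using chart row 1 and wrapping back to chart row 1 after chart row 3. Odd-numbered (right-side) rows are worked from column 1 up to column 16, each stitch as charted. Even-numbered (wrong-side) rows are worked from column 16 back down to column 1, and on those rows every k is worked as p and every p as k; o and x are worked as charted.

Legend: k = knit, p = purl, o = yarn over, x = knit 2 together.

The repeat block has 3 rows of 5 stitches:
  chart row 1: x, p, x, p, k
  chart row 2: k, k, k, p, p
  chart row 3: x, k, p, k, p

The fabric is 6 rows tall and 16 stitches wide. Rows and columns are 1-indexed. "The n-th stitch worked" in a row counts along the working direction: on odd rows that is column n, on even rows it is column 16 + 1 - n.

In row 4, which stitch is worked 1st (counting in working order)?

Result:
x

Derivation:
Row 4 uses chart row ((4-1) mod 3)+1 = 1. Row 4 is even, so WS.
Chart row 1 tiled across columns 1-16: x p x p k x p x p k x p x p k x
WS: work from column 16 back to column 1 (reverse the tiled row), swapping k<->p (o and x unchanged).
Row 4 as worked: x p k x k x p k x k x p k x k x
Stitch 1 in working order -> x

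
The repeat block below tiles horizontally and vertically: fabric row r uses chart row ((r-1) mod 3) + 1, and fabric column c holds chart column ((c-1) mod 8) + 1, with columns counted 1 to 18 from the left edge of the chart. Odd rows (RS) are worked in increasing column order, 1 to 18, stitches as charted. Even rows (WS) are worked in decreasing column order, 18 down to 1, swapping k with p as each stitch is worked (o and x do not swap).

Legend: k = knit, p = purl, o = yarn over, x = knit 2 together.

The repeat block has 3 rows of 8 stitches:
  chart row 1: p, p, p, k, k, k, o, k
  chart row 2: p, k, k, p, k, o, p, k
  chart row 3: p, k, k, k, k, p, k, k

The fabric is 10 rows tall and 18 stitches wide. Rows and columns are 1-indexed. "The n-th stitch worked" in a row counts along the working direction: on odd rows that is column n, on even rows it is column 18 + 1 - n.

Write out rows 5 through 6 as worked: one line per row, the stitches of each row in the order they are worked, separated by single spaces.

== ROWS AS WORKED ==
p k k p k o p k p k k p k o p k p k
p k p p k p p p p k p p k p p p p k

Derivation:
Row 5: chart row 2, RS - tile across columns 1-18 and work as-is.
Row 6: chart row 3, WS - tiled (columns 1-18): p k k k k p k k p k k k k p k k p k; work from column 18 back to 1 with k<->p swapped.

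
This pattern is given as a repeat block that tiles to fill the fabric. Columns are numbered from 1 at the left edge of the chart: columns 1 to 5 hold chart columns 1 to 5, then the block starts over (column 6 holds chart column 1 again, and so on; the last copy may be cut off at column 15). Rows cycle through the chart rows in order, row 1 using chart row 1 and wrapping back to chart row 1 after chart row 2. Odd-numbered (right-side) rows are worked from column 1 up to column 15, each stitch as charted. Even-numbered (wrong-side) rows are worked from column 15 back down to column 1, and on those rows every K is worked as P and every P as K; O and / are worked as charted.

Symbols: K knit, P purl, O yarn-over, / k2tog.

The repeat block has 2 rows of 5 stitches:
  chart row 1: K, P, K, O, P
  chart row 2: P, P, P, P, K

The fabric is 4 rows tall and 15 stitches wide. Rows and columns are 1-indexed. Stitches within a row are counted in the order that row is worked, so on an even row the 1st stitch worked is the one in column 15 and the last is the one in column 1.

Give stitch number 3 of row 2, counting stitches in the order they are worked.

Stitch:
K

Derivation:
For row 2: chart row = ((2-1) mod 2) + 1 = 2; this is a WS (even) row.
Chart row 2 tiled across columns 1-15: P P P P K P P P P K P P P P K
Wrong side: read the tiled row from column 15 down to 1 and exchange K with P (leave O, /).
Row 2 as worked: P K K K K P K K K K P K K K K
Counting 3 along the worked row gives K.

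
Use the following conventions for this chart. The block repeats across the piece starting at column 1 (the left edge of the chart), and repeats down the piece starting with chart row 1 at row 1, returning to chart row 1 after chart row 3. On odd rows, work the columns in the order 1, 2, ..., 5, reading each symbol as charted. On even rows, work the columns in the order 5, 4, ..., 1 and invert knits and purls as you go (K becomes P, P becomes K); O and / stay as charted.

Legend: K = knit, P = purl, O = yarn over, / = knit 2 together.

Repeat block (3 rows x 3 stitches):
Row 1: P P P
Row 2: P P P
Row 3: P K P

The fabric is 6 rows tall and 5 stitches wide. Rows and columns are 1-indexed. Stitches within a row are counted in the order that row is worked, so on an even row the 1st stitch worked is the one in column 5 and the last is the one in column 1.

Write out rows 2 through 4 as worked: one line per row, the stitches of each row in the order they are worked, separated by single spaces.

Row 2: chart row 2, WS - tiled (columns 1-5): P P P P P; work from column 5 back to 1 with K<->P swapped.
Row 3: chart row 3, RS - tile across columns 1-5 and work as-is.
Row 4: chart row 1, WS - tiled (columns 1-5): P P P P P; work from column 5 back to 1 with K<->P swapped.

== ROWS AS WORKED ==
K K K K K
P K P P K
K K K K K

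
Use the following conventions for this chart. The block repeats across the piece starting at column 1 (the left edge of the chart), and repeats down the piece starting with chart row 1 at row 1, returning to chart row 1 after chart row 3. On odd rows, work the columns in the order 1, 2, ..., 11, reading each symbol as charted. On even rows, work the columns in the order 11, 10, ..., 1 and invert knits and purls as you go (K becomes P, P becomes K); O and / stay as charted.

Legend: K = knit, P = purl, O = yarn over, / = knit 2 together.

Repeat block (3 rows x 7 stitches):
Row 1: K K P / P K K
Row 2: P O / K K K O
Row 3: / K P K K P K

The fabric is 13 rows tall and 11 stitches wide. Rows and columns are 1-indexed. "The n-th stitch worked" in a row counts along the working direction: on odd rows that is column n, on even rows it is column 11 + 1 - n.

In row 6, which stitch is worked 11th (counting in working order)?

Stitch:
/

Derivation:
Row 6: (6-1) mod 3 = 2, so use chart row 3. Even row -> WS.
Chart row 3 tiled across columns 1-11: / K P K K P K / K P K
WS row: flip the tiled sequence (start at column 11) and apply K<->P; O and / stay.
Row 6 as worked: P K P / P K P P K P /
Stitch 11 in working order -> /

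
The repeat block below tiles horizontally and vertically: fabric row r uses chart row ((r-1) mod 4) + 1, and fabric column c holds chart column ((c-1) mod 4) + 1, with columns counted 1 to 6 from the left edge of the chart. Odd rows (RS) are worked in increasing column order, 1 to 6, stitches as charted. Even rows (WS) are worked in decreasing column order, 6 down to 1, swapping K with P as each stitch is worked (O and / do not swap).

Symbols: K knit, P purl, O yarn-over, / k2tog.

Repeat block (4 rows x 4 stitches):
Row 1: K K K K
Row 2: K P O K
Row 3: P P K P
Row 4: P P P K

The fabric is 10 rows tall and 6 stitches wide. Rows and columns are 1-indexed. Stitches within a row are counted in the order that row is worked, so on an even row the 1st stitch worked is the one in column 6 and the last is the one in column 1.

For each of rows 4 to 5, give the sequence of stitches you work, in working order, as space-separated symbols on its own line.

Row 4: chart row 4, WS - tiled (columns 1-6): P P P K P P; work from column 6 back to 1 with K<->P swapped.
Row 5: chart row 1, RS - tile across columns 1-6 and work as-is.

Result:
K K P K K K
K K K K K K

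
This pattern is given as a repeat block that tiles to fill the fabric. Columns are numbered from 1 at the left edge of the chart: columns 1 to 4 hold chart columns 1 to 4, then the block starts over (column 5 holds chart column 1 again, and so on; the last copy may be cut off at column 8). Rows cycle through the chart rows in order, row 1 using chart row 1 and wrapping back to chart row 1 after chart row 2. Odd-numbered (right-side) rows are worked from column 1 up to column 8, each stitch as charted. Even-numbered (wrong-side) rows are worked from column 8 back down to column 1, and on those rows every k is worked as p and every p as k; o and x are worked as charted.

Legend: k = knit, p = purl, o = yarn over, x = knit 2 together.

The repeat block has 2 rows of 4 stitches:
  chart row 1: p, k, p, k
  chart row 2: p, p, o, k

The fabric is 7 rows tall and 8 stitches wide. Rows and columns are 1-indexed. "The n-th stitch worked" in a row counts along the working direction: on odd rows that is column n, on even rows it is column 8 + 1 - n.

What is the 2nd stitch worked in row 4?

Stitch:
o

Derivation:
Row 4: (4-1) mod 2 = 1, so use chart row 2. Even row -> WS.
Chart row 2 tiled across columns 1-8: p p o k p p o k
WS: work from column 8 back to column 1 (reverse the tiled row), swapping k<->p (o and x unchanged).
Row 4 as worked: p o k k p o k k
The 2nd stitch worked is o.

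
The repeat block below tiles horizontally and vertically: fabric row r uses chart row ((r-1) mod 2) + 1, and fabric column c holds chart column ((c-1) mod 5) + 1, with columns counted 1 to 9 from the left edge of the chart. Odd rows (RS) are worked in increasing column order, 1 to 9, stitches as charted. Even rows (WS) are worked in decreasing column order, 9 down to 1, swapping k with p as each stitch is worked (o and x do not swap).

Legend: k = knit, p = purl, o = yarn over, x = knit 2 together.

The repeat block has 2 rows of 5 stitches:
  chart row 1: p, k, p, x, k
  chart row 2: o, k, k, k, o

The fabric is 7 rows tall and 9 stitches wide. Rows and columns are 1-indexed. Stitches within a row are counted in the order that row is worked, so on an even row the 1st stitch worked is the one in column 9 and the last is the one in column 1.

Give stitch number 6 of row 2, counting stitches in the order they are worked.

For row 2: chart row = ((2-1) mod 2) + 1 = 2; this is a WS (even) row.
Chart row 2 tiled across columns 1-9: o k k k o o k k k
WS row: flip the tiled sequence (start at column 9) and apply k<->p; o and x stay.
Row 2 as worked: p p p o o p p p o
The 6th stitch worked is p.

Stitch:
p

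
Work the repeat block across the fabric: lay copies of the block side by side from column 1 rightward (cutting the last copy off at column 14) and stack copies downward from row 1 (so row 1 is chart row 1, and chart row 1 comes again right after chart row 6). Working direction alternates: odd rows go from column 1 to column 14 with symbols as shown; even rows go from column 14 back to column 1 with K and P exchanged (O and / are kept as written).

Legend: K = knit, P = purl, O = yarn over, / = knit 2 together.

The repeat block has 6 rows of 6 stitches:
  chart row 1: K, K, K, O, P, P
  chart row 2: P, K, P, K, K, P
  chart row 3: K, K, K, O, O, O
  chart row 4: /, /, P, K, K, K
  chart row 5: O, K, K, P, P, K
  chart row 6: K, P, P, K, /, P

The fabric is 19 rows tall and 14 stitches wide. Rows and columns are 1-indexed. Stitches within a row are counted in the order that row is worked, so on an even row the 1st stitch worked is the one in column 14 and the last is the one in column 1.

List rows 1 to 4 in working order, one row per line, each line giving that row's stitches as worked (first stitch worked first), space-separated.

Row 1: chart row 1, RS - tile across columns 1-14 and work as-is.
Row 2: chart row 2, WS - tiled (columns 1-14): P K P K K P P K P K K P P K; work from column 14 back to 1 with K<->P swapped.
Row 3: chart row 3, RS - tile across columns 1-14 and work as-is.
Row 4: chart row 4, WS - tiled (columns 1-14): / / P K K K / / P K K K / /; work from column 14 back to 1 with K<->P swapped.

Rows as worked:
K K K O P P K K K O P P K K
P K K P P K P K K P P K P K
K K K O O O K K K O O O K K
/ / P P P K / / P P P K / /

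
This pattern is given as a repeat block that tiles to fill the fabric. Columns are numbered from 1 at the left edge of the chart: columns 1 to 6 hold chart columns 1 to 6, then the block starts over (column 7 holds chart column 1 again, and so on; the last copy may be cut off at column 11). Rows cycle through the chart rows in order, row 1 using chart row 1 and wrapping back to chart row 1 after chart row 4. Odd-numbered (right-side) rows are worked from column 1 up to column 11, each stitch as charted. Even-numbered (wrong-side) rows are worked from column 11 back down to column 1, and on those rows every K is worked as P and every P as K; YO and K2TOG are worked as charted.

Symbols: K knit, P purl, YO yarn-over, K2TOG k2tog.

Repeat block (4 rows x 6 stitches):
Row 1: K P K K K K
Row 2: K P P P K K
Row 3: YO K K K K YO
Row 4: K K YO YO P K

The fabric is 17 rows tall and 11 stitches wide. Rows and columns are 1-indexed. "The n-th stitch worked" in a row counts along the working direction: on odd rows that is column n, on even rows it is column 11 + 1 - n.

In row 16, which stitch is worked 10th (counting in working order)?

Row 16 uses chart row ((16-1) mod 4)+1 = 4. Row 16 is even, so WS.
Chart row 4 tiled across columns 1-11: K K YO YO P K K K YO YO P
WS: work from column 11 back to column 1 (reverse the tiled row), swapping K<->P (YO and K2TOG unchanged).
Row 16 as worked: K YO YO P P P K YO YO P P
Stitch 10 in working order -> P

Result:
P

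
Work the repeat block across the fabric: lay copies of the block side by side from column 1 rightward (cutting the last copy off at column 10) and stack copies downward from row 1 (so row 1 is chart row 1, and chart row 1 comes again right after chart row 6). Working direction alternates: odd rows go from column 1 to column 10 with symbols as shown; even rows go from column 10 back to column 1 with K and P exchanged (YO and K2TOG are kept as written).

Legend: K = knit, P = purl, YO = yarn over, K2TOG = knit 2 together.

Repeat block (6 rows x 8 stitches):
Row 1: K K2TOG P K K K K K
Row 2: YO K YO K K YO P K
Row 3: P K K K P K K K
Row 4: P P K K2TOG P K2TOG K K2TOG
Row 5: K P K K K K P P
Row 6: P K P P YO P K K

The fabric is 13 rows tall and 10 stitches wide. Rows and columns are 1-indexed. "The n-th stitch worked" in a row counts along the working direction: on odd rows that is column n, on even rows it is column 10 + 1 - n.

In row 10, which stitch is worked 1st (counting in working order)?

For row 10: chart row = ((10-1) mod 6) + 1 = 4; this is a WS (even) row.
Chart row 4 tiled across columns 1-10: P P K K2TOG P K2TOG K K2TOG P P
Wrong side: read the tiled row from column 10 down to 1 and exchange K with P (leave YO, K2TOG).
Row 10 as worked: K K K2TOG P K2TOG K K2TOG P K K
The 1st stitch worked is K.

Stitch:
K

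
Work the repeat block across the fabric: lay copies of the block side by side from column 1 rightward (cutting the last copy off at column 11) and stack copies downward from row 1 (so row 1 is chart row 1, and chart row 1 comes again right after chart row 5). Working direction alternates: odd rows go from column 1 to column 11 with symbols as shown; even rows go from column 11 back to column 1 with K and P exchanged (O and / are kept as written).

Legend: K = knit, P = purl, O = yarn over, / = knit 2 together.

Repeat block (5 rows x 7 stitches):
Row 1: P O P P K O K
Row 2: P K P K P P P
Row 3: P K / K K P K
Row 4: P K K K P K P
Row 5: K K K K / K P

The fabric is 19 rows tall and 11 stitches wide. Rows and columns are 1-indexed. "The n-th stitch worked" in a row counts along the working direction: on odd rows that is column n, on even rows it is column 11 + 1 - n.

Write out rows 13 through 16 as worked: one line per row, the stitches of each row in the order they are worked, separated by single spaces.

Rows as worked:
P K / K K P K P K / K
P P P K K P K P P P K
K K K K / K P K K K K
K K O K P O P K K O K

Derivation:
Row 13: chart row 3, RS - tile across columns 1-11 and work as-is.
Row 14: chart row 4, WS - tiled (columns 1-11): P K K K P K P P K K K; work from column 11 back to 1 with K<->P swapped.
Row 15: chart row 5, RS - tile across columns 1-11 and work as-is.
Row 16: chart row 1, WS - tiled (columns 1-11): P O P P K O K P O P P; work from column 11 back to 1 with K<->P swapped.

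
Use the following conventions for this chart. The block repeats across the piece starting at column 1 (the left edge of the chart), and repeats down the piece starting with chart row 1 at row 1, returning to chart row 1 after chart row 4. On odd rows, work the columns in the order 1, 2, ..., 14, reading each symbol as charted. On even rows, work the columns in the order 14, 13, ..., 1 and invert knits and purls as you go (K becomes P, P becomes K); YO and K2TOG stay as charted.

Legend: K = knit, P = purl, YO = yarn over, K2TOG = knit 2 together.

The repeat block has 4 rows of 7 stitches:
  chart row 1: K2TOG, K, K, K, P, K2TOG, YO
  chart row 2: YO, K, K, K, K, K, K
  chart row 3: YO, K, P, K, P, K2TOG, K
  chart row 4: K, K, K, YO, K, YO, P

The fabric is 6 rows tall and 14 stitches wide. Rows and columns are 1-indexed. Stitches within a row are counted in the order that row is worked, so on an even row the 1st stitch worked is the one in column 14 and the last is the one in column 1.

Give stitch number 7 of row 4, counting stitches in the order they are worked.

Row 4: (4-1) mod 4 = 3, so use chart row 4. Even row -> WS.
Chart row 4 tiled across columns 1-14: K K K YO K YO P K K K YO K YO P
WS: work from column 14 back to column 1 (reverse the tiled row), swapping K<->P (YO and K2TOG unchanged).
Row 4 as worked: K YO P YO P P P K YO P YO P P P
Counting 7 along the worked row gives P.

== STITCH ==
P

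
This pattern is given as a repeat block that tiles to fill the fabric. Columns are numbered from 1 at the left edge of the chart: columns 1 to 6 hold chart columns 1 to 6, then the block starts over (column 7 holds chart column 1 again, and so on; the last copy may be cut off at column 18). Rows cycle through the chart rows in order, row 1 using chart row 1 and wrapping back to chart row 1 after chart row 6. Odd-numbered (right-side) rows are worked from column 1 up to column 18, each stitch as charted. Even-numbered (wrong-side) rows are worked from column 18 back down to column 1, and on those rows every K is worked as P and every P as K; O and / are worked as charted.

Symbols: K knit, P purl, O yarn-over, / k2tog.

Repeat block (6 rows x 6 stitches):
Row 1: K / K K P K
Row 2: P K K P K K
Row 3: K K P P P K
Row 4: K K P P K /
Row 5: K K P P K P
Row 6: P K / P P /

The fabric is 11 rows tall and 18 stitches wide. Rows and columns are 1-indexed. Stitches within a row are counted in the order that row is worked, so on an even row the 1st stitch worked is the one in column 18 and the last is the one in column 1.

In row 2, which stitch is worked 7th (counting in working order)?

== STITCH ==
P

Derivation:
Row 2: (2-1) mod 6 = 1, so use chart row 2. Even row -> WS.
Chart row 2 tiled across columns 1-18: P K K P K K P K K P K K P K K P K K
WS: work from column 18 back to column 1 (reverse the tiled row), swapping K<->P (O and / unchanged).
Row 2 as worked: P P K P P K P P K P P K P P K P P K
Stitch 7 in working order -> P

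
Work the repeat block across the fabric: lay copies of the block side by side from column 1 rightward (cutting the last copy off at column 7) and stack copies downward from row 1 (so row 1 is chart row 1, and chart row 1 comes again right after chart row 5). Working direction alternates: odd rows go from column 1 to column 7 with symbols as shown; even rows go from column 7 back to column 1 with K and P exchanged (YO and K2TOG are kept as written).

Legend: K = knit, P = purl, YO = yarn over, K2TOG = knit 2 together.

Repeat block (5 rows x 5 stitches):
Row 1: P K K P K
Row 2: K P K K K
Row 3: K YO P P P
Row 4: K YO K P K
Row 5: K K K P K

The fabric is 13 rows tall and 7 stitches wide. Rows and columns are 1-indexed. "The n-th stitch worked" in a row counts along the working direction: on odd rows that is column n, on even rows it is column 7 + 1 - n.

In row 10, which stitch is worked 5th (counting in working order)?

== STITCH ==
P

Derivation:
Row 10 uses chart row ((10-1) mod 5)+1 = 5. Row 10 is even, so WS.
Chart row 5 tiled across columns 1-7: K K K P K K K
Wrong side: read the tiled row from column 7 down to 1 and exchange K with P (leave YO, K2TOG).
Row 10 as worked: P P P K P P P
Counting 5 along the worked row gives P.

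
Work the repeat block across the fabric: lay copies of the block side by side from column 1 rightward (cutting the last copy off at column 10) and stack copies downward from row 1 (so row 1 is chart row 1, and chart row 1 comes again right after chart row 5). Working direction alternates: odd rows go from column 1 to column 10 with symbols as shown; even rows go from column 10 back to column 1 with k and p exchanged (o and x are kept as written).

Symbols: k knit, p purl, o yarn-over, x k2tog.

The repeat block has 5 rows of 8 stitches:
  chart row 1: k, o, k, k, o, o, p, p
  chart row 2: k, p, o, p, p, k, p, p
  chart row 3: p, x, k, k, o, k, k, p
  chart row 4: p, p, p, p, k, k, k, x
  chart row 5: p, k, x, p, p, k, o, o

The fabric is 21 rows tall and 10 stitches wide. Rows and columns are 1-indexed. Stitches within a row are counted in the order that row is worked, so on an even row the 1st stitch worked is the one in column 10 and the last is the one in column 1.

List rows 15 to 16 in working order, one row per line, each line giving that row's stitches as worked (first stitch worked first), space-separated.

Rows as worked:
p k x p p k o o p k
o p k k o o p p o p

Derivation:
Row 15: chart row 5, RS - tile across columns 1-10 and work as-is.
Row 16: chart row 1, WS - tiled (columns 1-10): k o k k o o p p k o; work from column 10 back to 1 with k<->p swapped.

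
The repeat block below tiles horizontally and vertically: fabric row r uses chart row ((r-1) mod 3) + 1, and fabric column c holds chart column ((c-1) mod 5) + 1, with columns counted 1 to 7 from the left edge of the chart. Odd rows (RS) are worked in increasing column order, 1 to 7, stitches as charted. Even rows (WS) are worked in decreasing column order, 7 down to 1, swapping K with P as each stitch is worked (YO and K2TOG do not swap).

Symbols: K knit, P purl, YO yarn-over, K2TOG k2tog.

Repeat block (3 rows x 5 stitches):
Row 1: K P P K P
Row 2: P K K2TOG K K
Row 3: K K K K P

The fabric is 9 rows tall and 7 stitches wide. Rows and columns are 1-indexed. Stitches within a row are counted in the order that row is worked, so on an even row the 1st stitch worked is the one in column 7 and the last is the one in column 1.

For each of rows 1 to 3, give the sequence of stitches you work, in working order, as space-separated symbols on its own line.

Row 1: chart row 1, RS - tile across columns 1-7 and work as-is.
Row 2: chart row 2, WS - tiled (columns 1-7): P K K2TOG K K P K; work from column 7 back to 1 with K<->P swapped.
Row 3: chart row 3, RS - tile across columns 1-7 and work as-is.

Rows as worked:
K P P K P K P
P K P P K2TOG P K
K K K K P K K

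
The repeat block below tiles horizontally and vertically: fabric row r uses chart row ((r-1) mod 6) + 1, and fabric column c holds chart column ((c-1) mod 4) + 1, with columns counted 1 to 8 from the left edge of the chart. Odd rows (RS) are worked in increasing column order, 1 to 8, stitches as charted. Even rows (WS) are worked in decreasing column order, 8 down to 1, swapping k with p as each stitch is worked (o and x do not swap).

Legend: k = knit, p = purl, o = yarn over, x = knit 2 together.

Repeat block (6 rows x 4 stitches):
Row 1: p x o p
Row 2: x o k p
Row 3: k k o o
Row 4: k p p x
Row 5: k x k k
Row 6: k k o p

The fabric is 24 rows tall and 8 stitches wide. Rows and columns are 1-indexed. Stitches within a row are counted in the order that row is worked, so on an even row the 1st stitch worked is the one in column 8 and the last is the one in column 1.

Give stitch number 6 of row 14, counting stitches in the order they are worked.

Row 14 uses chart row ((14-1) mod 6)+1 = 2. Row 14 is even, so WS.
Chart row 2 tiled across columns 1-8: x o k p x o k p
WS: work from column 8 back to column 1 (reverse the tiled row), swapping k<->p (o and x unchanged).
Row 14 as worked: k p o x k p o x
The 6th stitch worked is p.

== STITCH ==
p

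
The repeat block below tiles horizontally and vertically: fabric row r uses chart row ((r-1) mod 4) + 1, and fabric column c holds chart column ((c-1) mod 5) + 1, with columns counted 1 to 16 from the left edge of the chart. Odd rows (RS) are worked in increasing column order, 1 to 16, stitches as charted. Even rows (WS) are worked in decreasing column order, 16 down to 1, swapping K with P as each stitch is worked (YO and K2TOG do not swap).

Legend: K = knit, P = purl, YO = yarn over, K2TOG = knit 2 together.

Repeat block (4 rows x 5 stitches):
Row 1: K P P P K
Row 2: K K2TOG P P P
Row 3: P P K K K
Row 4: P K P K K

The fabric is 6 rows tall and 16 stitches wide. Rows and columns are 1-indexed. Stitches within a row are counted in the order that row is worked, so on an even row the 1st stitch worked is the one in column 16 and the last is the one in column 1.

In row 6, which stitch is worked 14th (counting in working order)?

Row 6 uses chart row ((6-1) mod 4)+1 = 2. Row 6 is even, so WS.
Chart row 2 tiled across columns 1-16: K K2TOG P P P K K2TOG P P P K K2TOG P P P K
WS row: flip the tiled sequence (start at column 16) and apply K<->P; YO and K2TOG stay.
Row 6 as worked: P K K K K2TOG P K K K K2TOG P K K K K2TOG P
Stitch 14 in working order -> K

Result:
K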